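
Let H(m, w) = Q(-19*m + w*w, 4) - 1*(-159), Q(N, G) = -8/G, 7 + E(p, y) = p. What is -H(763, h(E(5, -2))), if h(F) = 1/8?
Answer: -157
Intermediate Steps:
E(p, y) = -7 + p
h(F) = ⅛
H(m, w) = 157 (H(m, w) = -8/4 - 1*(-159) = -8*¼ + 159 = -2 + 159 = 157)
-H(763, h(E(5, -2))) = -1*157 = -157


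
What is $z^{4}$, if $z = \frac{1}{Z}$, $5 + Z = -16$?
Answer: $\frac{1}{194481} \approx 5.1419 \cdot 10^{-6}$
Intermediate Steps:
$Z = -21$ ($Z = -5 - 16 = -21$)
$z = - \frac{1}{21}$ ($z = \frac{1}{-21} = - \frac{1}{21} \approx -0.047619$)
$z^{4} = \left(- \frac{1}{21}\right)^{4} = \frac{1}{194481}$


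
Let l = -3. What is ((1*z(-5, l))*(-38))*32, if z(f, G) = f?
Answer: 6080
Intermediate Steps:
((1*z(-5, l))*(-38))*32 = ((1*(-5))*(-38))*32 = -5*(-38)*32 = 190*32 = 6080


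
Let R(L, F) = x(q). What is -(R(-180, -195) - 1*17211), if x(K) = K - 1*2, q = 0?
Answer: 17213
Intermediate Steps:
x(K) = -2 + K (x(K) = K - 2 = -2 + K)
R(L, F) = -2 (R(L, F) = -2 + 0 = -2)
-(R(-180, -195) - 1*17211) = -(-2 - 1*17211) = -(-2 - 17211) = -1*(-17213) = 17213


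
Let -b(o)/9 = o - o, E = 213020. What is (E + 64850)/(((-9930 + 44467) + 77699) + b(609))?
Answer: 138935/56118 ≈ 2.4758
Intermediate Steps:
b(o) = 0 (b(o) = -9*(o - o) = -9*0 = 0)
(E + 64850)/(((-9930 + 44467) + 77699) + b(609)) = (213020 + 64850)/(((-9930 + 44467) + 77699) + 0) = 277870/((34537 + 77699) + 0) = 277870/(112236 + 0) = 277870/112236 = 277870*(1/112236) = 138935/56118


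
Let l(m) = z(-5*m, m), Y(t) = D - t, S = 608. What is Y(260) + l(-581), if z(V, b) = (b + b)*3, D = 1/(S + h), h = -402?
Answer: -771675/206 ≈ -3746.0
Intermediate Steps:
D = 1/206 (D = 1/(608 - 402) = 1/206 ≈ 0.0048544)
z(V, b) = 6*b (z(V, b) = (2*b)*3 = 6*b)
Y(t) = 1/206 - t
l(m) = 6*m
Y(260) + l(-581) = (1/206 - 1*260) + 6*(-581) = (1/206 - 260) - 3486 = -53559/206 - 3486 = -771675/206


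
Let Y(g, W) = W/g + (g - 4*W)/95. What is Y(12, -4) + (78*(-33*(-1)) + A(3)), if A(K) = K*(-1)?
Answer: 732724/285 ≈ 2571.0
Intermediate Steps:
A(K) = -K
Y(g, W) = -4*W/95 + g/95 + W/g (Y(g, W) = W/g + (g - 4*W)*(1/95) = W/g + (-4*W/95 + g/95) = -4*W/95 + g/95 + W/g)
Y(12, -4) + (78*(-33*(-1)) + A(3)) = (-4 - 1/95*12*(-1*12 + 4*(-4)))/12 + (78*(-33*(-1)) - 1*3) = (-4 - 1/95*12*(-12 - 16))/12 + (78*33 - 3) = (-4 - 1/95*12*(-28))/12 + (2574 - 3) = (-4 + 336/95)/12 + 2571 = (1/12)*(-44/95) + 2571 = -11/285 + 2571 = 732724/285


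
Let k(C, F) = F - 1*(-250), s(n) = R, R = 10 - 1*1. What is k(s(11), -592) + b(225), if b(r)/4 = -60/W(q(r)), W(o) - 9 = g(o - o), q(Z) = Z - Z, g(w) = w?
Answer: -1106/3 ≈ -368.67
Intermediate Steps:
R = 9 (R = 10 - 1 = 9)
s(n) = 9
q(Z) = 0
k(C, F) = 250 + F (k(C, F) = F + 250 = 250 + F)
W(o) = 9 (W(o) = 9 + (o - o) = 9 + 0 = 9)
b(r) = -80/3 (b(r) = 4*(-60/9) = 4*(-60*⅑) = 4*(-20/3) = -80/3)
k(s(11), -592) + b(225) = (250 - 592) - 80/3 = -342 - 80/3 = -1106/3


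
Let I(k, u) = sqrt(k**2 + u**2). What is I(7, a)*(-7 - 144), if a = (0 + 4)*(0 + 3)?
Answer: -151*sqrt(193) ≈ -2097.8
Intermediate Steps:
a = 12 (a = 4*3 = 12)
I(7, a)*(-7 - 144) = sqrt(7**2 + 12**2)*(-7 - 144) = sqrt(49 + 144)*(-151) = sqrt(193)*(-151) = -151*sqrt(193)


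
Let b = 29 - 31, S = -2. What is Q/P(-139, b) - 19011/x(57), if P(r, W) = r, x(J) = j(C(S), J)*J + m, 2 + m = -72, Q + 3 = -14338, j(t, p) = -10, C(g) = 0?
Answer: 11878133/89516 ≈ 132.69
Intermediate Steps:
b = -2
Q = -14341 (Q = -3 - 14338 = -14341)
m = -74 (m = -2 - 72 = -74)
x(J) = -74 - 10*J (x(J) = -10*J - 74 = -74 - 10*J)
Q/P(-139, b) - 19011/x(57) = -14341/(-139) - 19011/(-74 - 10*57) = -14341*(-1/139) - 19011/(-74 - 570) = 14341/139 - 19011/(-644) = 14341/139 - 19011*(-1/644) = 14341/139 + 19011/644 = 11878133/89516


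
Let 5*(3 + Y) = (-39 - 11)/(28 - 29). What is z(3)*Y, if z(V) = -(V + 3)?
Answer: -42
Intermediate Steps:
z(V) = -3 - V (z(V) = -(3 + V) = -3 - V)
Y = 7 (Y = -3 + ((-39 - 11)/(28 - 29))/5 = -3 + (-50/(-1))/5 = -3 + (-50*(-1))/5 = -3 + (1/5)*50 = -3 + 10 = 7)
z(3)*Y = (-3 - 1*3)*7 = (-3 - 3)*7 = -6*7 = -42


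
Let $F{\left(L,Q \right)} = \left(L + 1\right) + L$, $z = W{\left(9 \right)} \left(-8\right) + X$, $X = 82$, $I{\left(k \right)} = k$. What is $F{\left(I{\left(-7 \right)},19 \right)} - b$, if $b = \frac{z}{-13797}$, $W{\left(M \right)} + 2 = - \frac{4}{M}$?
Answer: $- \frac{1613335}{124173} \approx -12.993$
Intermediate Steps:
$W{\left(M \right)} = -2 - \frac{4}{M}$
$z = \frac{914}{9}$ ($z = \left(-2 - \frac{4}{9}\right) \left(-8\right) + 82 = \left(- \frac{22}{9}\right) \left(-8\right) + 82 = \frac{176}{9} + 82 = \frac{914}{9} \approx 101.56$)
$F{\left(L,Q \right)} = 1 + 2 L$ ($F{\left(L,Q \right)} = \left(1 + L\right) + L = 1 + 2 L$)
$b = - \frac{914}{124173}$ ($b = \frac{914}{9 \left(-13797\right)} = \frac{914}{9} \left(- \frac{1}{13797}\right) = - \frac{914}{124173} \approx -0.0073607$)
$F{\left(I{\left(-7 \right)},19 \right)} - b = \left(1 + 2 \left(-7\right)\right) - - \frac{914}{124173} = \left(1 - 14\right) + \frac{914}{124173} = -13 + \frac{914}{124173} = - \frac{1613335}{124173}$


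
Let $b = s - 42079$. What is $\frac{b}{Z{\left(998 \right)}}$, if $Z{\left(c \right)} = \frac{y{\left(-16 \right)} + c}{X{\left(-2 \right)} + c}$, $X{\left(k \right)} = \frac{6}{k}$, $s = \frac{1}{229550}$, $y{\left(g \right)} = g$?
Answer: $- \frac{1922187655351}{45083620} \approx -42636.0$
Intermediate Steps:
$s = \frac{1}{229550} \approx 4.3563 \cdot 10^{-6}$
$Z{\left(c \right)} = \frac{-16 + c}{-3 + c}$ ($Z{\left(c \right)} = \frac{-16 + c}{\frac{6}{-2} + c} = \frac{-16 + c}{6 \left(- \frac{1}{2}\right) + c} = \frac{-16 + c}{-3 + c}$)
$b = - \frac{9659234449}{229550}$ ($b = \frac{1}{229550} - 42079 = - \frac{9659234449}{229550} \approx -42079.0$)
$\frac{b}{Z{\left(998 \right)}} = - \frac{9659234449}{229550 \frac{-16 + 998}{-3 + 998}} = - \frac{9659234449}{229550 \cdot \frac{1}{995} \cdot 982} = - \frac{9659234449}{229550 \cdot \frac{982}{995}} = \left(- \frac{9659234449}{229550}\right) \frac{995}{982} = - \frac{1922187655351}{45083620}$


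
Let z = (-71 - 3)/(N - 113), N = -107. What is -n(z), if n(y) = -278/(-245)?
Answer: -278/245 ≈ -1.1347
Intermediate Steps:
z = 37/110 (z = (-71 - 3)/(-107 - 113) = -74/(-220) = -74*(-1/220) = 37/110 ≈ 0.33636)
n(y) = 278/245 (n(y) = -278*(-1/245) = 278/245)
-n(z) = -1*278/245 = -278/245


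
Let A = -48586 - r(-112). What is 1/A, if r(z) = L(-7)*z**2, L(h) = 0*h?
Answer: -1/48586 ≈ -2.0582e-5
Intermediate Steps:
L(h) = 0
r(z) = 0 (r(z) = 0*z**2 = 0)
A = -48586 (A = -48586 - 1*0 = -48586 + 0 = -48586)
1/A = 1/(-48586) = -1/48586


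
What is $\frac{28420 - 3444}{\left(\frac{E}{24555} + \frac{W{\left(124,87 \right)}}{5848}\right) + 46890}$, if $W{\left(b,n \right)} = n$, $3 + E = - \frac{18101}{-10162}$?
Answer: $\frac{3644595870077568}{6842374855351589} \approx 0.53265$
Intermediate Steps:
$E = - \frac{12385}{10162}$ ($E = -3 - \frac{18101}{-10162} = -3 - - \frac{18101}{10162} = -3 + \frac{18101}{10162} = - \frac{12385}{10162} \approx -1.2188$)
$\frac{28420 - 3444}{\left(\frac{E}{24555} + \frac{W{\left(124,87 \right)}}{5848}\right) + 46890} = \frac{28420 - 3444}{\left(- \frac{12385}{10162 \cdot 24555} + \frac{87}{5848}\right) + 46890} = \frac{28420 - 3444}{\left(\left(- \frac{12385}{10162}\right) \frac{1}{24555} + 87 \cdot \frac{1}{5848}\right) + 46890} = \frac{24976}{\left(- \frac{2477}{49905582} + \frac{87}{5848}\right) + 46890} = \frac{24976}{\frac{2163650069}{145923921768} + 46890} = \frac{24976}{\frac{6842374855351589}{145923921768}} = 24976 \cdot \frac{145923921768}{6842374855351589} = \frac{3644595870077568}{6842374855351589}$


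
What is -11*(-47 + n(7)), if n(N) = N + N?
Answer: 363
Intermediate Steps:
n(N) = 2*N
-11*(-47 + n(7)) = -11*(-47 + 2*7) = -11*(-47 + 14) = -11*(-33) = 363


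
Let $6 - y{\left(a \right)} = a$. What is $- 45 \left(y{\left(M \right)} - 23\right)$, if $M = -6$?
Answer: $495$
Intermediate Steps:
$y{\left(a \right)} = 6 - a$
$- 45 \left(y{\left(M \right)} - 23\right) = - 45 \left(\left(6 - -6\right) - 23\right) = - 45 \left(\left(6 + 6\right) - 23\right) = - 45 \left(12 - 23\right) = \left(-45\right) \left(-11\right) = 495$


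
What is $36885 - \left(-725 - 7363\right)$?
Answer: $44973$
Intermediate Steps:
$36885 - \left(-725 - 7363\right) = 36885 - -8088 = 36885 + 8088 = 44973$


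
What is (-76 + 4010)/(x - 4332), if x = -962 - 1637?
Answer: -3934/6931 ≈ -0.56759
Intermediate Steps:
x = -2599
(-76 + 4010)/(x - 4332) = (-76 + 4010)/(-2599 - 4332) = 3934/(-6931) = 3934*(-1/6931) = -3934/6931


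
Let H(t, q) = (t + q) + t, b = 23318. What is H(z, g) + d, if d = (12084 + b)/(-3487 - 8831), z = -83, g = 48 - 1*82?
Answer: -1249501/6159 ≈ -202.87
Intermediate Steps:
g = -34 (g = 48 - 82 = -34)
H(t, q) = q + 2*t (H(t, q) = (q + t) + t = q + 2*t)
d = -17701/6159 (d = (12084 + 23318)/(-3487 - 8831) = 35402/(-12318) = 35402*(-1/12318) = -17701/6159 ≈ -2.8740)
H(z, g) + d = (-34 + 2*(-83)) - 17701/6159 = (-34 - 166) - 17701/6159 = -200 - 17701/6159 = -1249501/6159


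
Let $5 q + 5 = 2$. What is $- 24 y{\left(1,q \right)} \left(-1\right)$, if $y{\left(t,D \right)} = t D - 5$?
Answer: $- \frac{672}{5} \approx -134.4$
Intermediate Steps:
$q = - \frac{3}{5}$ ($q = -1 + \frac{1}{5} \cdot 2 = -1 + \frac{2}{5} = - \frac{3}{5} \approx -0.6$)
$y{\left(t,D \right)} = -5 + D t$ ($y{\left(t,D \right)} = D t - 5 = -5 + D t$)
$- 24 y{\left(1,q \right)} \left(-1\right) = - 24 \left(-5 - \frac{3}{5}\right) \left(-1\right) = \left(-24\right) \left(- \frac{28}{5}\right) \left(-1\right) = \frac{672}{5} \left(-1\right) = - \frac{672}{5}$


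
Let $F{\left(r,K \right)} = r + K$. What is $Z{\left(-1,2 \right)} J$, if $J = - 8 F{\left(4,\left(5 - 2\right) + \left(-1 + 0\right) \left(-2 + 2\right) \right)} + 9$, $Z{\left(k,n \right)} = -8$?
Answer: $376$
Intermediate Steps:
$F{\left(r,K \right)} = K + r$
$J = -47$ ($J = - 8 \left(\left(\left(5 - 2\right) + \left(-1 + 0\right) \left(-2 + 2\right)\right) + 4\right) + 9 = - 8 \left(\left(3 - 0\right) + 4\right) + 9 = - 8 \left(\left(3 + 0\right) + 4\right) + 9 = - 8 \left(3 + 4\right) + 9 = \left(-8\right) 7 + 9 = -56 + 9 = -47$)
$Z{\left(-1,2 \right)} J = \left(-8\right) \left(-47\right) = 376$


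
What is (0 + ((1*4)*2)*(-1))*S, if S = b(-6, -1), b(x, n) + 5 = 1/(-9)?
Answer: 368/9 ≈ 40.889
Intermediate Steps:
b(x, n) = -46/9 (b(x, n) = -5 + 1/(-9) = -5 - 1/9 = -46/9)
S = -46/9 ≈ -5.1111
(0 + ((1*4)*2)*(-1))*S = (0 + ((1*4)*2)*(-1))*(-46/9) = (0 + (4*2)*(-1))*(-46/9) = (0 + 8*(-1))*(-46/9) = (0 - 8)*(-46/9) = -8*(-46/9) = 368/9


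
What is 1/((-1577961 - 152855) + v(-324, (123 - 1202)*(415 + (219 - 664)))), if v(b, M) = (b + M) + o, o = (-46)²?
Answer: -1/1696654 ≈ -5.8940e-7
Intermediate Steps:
o = 2116
v(b, M) = 2116 + M + b (v(b, M) = (b + M) + 2116 = (M + b) + 2116 = 2116 + M + b)
1/((-1577961 - 152855) + v(-324, (123 - 1202)*(415 + (219 - 664)))) = 1/((-1577961 - 152855) + (2116 + (123 - 1202)*(415 + (219 - 664)) - 324)) = 1/(-1730816 + (2116 - 1079*(415 - 445) - 324)) = 1/(-1730816 + (2116 - 1079*(-30) - 324)) = 1/(-1730816 + (2116 + 32370 - 324)) = 1/(-1730816 + 34162) = 1/(-1696654) = -1/1696654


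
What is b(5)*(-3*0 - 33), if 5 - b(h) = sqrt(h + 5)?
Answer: -165 + 33*sqrt(10) ≈ -60.645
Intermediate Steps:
b(h) = 5 - sqrt(5 + h) (b(h) = 5 - sqrt(h + 5) = 5 - sqrt(5 + h))
b(5)*(-3*0 - 33) = (5 - sqrt(5 + 5))*(-3*0 - 33) = (5 - sqrt(10))*(0 - 33) = (5 - sqrt(10))*(-33) = -165 + 33*sqrt(10)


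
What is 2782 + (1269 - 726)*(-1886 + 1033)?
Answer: -460397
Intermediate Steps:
2782 + (1269 - 726)*(-1886 + 1033) = 2782 + 543*(-853) = 2782 - 463179 = -460397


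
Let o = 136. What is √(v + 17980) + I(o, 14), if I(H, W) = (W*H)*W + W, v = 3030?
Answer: 26670 + √21010 ≈ 26815.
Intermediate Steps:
I(H, W) = W + H*W² (I(H, W) = (H*W)*W + W = H*W² + W = W + H*W²)
√(v + 17980) + I(o, 14) = √(3030 + 17980) + 14*(1 + 136*14) = √21010 + 14*(1 + 1904) = √21010 + 14*1905 = √21010 + 26670 = 26670 + √21010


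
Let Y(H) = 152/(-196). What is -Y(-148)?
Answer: 38/49 ≈ 0.77551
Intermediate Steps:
Y(H) = -38/49 (Y(H) = 152*(-1/196) = -38/49)
-Y(-148) = -1*(-38/49) = 38/49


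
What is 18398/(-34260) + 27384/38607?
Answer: 37980709/220445970 ≈ 0.17229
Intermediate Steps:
18398/(-34260) + 27384/38607 = 18398*(-1/34260) + 27384*(1/38607) = -9199/17130 + 9128/12869 = 37980709/220445970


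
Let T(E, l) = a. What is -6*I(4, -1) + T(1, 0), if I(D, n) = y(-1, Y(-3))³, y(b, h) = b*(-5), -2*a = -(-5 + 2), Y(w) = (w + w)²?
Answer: -1503/2 ≈ -751.50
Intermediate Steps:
Y(w) = 4*w² (Y(w) = (2*w)² = 4*w²)
a = -3/2 (a = -(-1)*(-5 + 2)/2 = -(-1)*(-3)/2 = -½*3 = -3/2 ≈ -1.5000)
T(E, l) = -3/2
y(b, h) = -5*b
I(D, n) = 125 (I(D, n) = (-5*(-1))³ = 5³ = 125)
-6*I(4, -1) + T(1, 0) = -6*125 - 3/2 = -750 - 3/2 = -1503/2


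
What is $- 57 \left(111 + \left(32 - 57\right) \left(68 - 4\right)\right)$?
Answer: $84873$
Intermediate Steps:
$- 57 \left(111 + \left(32 - 57\right) \left(68 - 4\right)\right) = - 57 \left(111 - 1600\right) = \left(-57\right) \left(-1489\right) = 84873$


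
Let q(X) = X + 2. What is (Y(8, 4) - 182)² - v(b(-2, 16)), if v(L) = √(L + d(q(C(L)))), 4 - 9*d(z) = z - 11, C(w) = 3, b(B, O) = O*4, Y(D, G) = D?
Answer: 30276 - √586/3 ≈ 30268.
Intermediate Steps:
b(B, O) = 4*O
q(X) = 2 + X
d(z) = 5/3 - z/9 (d(z) = 4/9 - (z - 11)/9 = 4/9 - (-11 + z)/9 = 4/9 + (11/9 - z/9) = 5/3 - z/9)
v(L) = √(10/9 + L) (v(L) = √(L + (5/3 - (2 + 3)/9)) = √(L + (5/3 - ⅑*5)) = √(L + (5/3 - 5/9)) = √(L + 10/9) = √(10/9 + L))
(Y(8, 4) - 182)² - v(b(-2, 16)) = (8 - 182)² - √(10 + 9*(4*16))/3 = (-174)² - √(10 + 9*64)/3 = 30276 - √(10 + 576)/3 = 30276 - √586/3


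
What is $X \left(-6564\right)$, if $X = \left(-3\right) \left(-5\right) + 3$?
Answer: $-118152$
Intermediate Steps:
$X = 18$ ($X = 15 + 3 = 18$)
$X \left(-6564\right) = 18 \left(-6564\right) = -118152$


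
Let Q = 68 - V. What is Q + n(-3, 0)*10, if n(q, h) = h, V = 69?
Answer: -1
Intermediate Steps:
Q = -1 (Q = 68 - 1*69 = 68 - 69 = -1)
Q + n(-3, 0)*10 = -1 + 0*10 = -1 + 0 = -1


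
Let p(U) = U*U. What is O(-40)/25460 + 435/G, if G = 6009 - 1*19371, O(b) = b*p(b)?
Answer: -14437385/5669942 ≈ -2.5463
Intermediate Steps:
p(U) = U**2
O(b) = b**3 (O(b) = b*b**2 = b**3)
G = -13362 (G = 6009 - 19371 = -13362)
O(-40)/25460 + 435/G = (-40)**3/25460 + 435/(-13362) = -64000*1/25460 + 435*(-1/13362) = -3200/1273 - 145/4454 = -14437385/5669942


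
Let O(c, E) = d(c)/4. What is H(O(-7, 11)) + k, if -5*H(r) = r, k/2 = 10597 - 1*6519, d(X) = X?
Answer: 163127/20 ≈ 8156.4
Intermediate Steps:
k = 8156 (k = 2*(10597 - 1*6519) = 2*(10597 - 6519) = 2*4078 = 8156)
O(c, E) = c/4
H(r) = -r/5
H(O(-7, 11)) + k = -(-7)/20 + 8156 = -⅕*(-7/4) + 8156 = 7/20 + 8156 = 163127/20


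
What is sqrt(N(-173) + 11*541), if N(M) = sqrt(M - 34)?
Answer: sqrt(5951 + 3*I*sqrt(23)) ≈ 77.143 + 0.0933*I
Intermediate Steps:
N(M) = sqrt(-34 + M)
sqrt(N(-173) + 11*541) = sqrt(sqrt(-34 - 173) + 11*541) = sqrt(sqrt(-207) + 5951) = sqrt(3*I*sqrt(23) + 5951) = sqrt(5951 + 3*I*sqrt(23))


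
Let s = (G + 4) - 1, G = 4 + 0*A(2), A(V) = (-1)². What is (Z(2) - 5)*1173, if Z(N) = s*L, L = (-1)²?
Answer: 2346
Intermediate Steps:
L = 1
A(V) = 1
G = 4 (G = 4 + 0*1 = 4 + 0 = 4)
s = 7 (s = (4 + 4) - 1 = 8 - 1 = 7)
Z(N) = 7 (Z(N) = 7*1 = 7)
(Z(2) - 5)*1173 = (7 - 5)*1173 = 2*1173 = 2346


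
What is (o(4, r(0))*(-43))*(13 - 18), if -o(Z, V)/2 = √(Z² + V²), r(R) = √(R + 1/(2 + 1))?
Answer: -3010*√3/3 ≈ -1737.8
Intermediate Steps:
r(R) = √(⅓ + R) (r(R) = √(R + 1/3) = √(R + ⅓) = √(⅓ + R))
o(Z, V) = -2*√(V² + Z²) (o(Z, V) = -2*√(Z² + V²) = -2*√(V² + Z²))
(o(4, r(0))*(-43))*(13 - 18) = (-2*√((√(3 + 9*0)/3)² + 4²)*(-43))*(13 - 18) = (-2*√((√(3 + 0)/3)² + 16)*(-43))*(-5) = (-2*√((√3/3)² + 16)*(-43))*(-5) = (-2*√(⅓ + 16)*(-43))*(-5) = (-14*√3/3*(-43))*(-5) = (602*√3/3)*(-5) = -3010*√3/3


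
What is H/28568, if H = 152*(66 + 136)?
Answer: 3838/3571 ≈ 1.0748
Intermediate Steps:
H = 30704 (H = 152*202 = 30704)
H/28568 = 30704/28568 = 30704*(1/28568) = 3838/3571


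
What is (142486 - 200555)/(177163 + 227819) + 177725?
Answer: 71975367881/404982 ≈ 1.7772e+5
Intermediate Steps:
(142486 - 200555)/(177163 + 227819) + 177725 = -58069/404982 + 177725 = 71975367881/404982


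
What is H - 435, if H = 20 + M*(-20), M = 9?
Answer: -595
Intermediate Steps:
H = -160 (H = 20 + 9*(-20) = 20 - 180 = -160)
H - 435 = -160 - 435 = -595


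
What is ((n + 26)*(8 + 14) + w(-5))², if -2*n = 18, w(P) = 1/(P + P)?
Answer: 13980121/100 ≈ 1.3980e+5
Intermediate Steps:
w(P) = 1/(2*P)
n = -9 (n = -½*18 = -9)
((n + 26)*(8 + 14) + w(-5))² = ((-9 + 26)*(8 + 14) + (½)/(-5))² = (17*22 + (½)*(-⅕))² = (374 - ⅒)² = (3739/10)² = 13980121/100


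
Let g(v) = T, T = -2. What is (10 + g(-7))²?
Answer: 64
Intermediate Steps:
g(v) = -2
(10 + g(-7))² = (10 - 2)² = 8² = 64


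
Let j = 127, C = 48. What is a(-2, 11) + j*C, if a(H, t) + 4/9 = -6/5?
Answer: 274246/45 ≈ 6094.4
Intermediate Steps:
a(H, t) = -74/45 (a(H, t) = -4/9 - 6/5 = -74/45)
a(-2, 11) + j*C = -74/45 + 127*48 = -74/45 + 6096 = 274246/45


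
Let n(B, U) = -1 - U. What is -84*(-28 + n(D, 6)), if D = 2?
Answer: 2940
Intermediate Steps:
-84*(-28 + n(D, 6)) = -84*(-28 + (-1 - 1*6)) = -84*(-28 + (-1 - 6)) = -84*(-28 - 7) = -84*(-35) = 2940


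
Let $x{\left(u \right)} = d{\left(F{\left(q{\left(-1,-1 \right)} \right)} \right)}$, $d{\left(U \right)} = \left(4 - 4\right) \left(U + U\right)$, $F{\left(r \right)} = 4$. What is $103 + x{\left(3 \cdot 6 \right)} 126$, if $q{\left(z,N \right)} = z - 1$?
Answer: $103$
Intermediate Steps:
$q{\left(z,N \right)} = -1 + z$ ($q{\left(z,N \right)} = z - 1 = -1 + z$)
$d{\left(U \right)} = 0$ ($d{\left(U \right)} = 0 \cdot 2 U = 0$)
$x{\left(u \right)} = 0$
$103 + x{\left(3 \cdot 6 \right)} 126 = 103 + 0 \cdot 126 = 103 + 0 = 103$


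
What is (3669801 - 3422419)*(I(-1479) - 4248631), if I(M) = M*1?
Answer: -1051400712020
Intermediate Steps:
I(M) = M
(3669801 - 3422419)*(I(-1479) - 4248631) = (3669801 - 3422419)*(-1479 - 4248631) = 247382*(-4250110) = -1051400712020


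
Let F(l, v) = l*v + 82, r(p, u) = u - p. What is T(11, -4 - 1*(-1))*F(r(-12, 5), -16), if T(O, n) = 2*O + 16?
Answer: -7220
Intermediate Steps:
T(O, n) = 16 + 2*O
F(l, v) = 82 + l*v
T(11, -4 - 1*(-1))*F(r(-12, 5), -16) = (16 + 2*11)*(82 + (5 - 1*(-12))*(-16)) = (16 + 22)*(82 + (5 + 12)*(-16)) = 38*(82 + 17*(-16)) = 38*(82 - 272) = 38*(-190) = -7220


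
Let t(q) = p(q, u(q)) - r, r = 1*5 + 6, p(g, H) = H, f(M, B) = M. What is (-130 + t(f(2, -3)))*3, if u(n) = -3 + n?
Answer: -426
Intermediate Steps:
r = 11 (r = 5 + 6 = 11)
t(q) = -14 + q (t(q) = (-3 + q) - 1*11 = (-3 + q) - 11 = -14 + q)
(-130 + t(f(2, -3)))*3 = (-130 + (-14 + 2))*3 = (-130 - 12)*3 = -142*3 = -426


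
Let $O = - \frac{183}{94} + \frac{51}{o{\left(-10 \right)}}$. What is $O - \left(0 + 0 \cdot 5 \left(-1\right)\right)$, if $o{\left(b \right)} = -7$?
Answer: $- \frac{6075}{658} \approx -9.2325$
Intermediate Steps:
$O = - \frac{6075}{658}$ ($O = - \frac{183}{94} + \frac{51}{-7} = \left(-183\right) \frac{1}{94} + 51 \left(- \frac{1}{7}\right) = - \frac{183}{94} - \frac{51}{7} = - \frac{6075}{658} \approx -9.2325$)
$O - \left(0 + 0 \cdot 5 \left(-1\right)\right) = - \frac{6075}{658} - \left(0 + 0 \cdot 5 \left(-1\right)\right) = - \frac{6075}{658} - \left(0 + 0 \left(-5\right)\right) = - \frac{6075}{658} - \left(0 + 0\right) = - \frac{6075}{658} - 0 = - \frac{6075}{658} + 0 = - \frac{6075}{658}$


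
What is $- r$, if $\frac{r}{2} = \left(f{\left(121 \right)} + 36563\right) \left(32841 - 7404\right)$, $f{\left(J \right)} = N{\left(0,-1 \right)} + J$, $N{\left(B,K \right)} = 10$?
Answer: $-1866770556$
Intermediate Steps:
$f{\left(J \right)} = 10 + J$
$r = 1866770556$ ($r = 2 \left(\left(10 + 121\right) + 36563\right) \left(32841 - 7404\right) = 2 \left(131 + 36563\right) 25437 = 2 \cdot 36694 \cdot 25437 = 2 \cdot 933385278 = 1866770556$)
$- r = \left(-1\right) 1866770556 = -1866770556$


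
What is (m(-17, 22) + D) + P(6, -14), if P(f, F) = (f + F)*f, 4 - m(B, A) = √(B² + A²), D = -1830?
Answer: -1874 - √773 ≈ -1901.8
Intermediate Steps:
m(B, A) = 4 - √(A² + B²) (m(B, A) = 4 - √(B² + A²) = 4 - √(A² + B²))
P(f, F) = f*(F + f) (P(f, F) = (F + f)*f = f*(F + f))
(m(-17, 22) + D) + P(6, -14) = ((4 - √(22² + (-17)²)) - 1830) + 6*(-14 + 6) = ((4 - √(484 + 289)) - 1830) + 6*(-8) = ((4 - √773) - 1830) - 48 = (-1826 - √773) - 48 = -1874 - √773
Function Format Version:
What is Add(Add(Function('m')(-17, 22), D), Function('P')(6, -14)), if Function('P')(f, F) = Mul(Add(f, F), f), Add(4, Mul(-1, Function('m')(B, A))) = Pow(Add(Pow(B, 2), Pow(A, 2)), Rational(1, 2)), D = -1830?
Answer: Add(-1874, Mul(-1, Pow(773, Rational(1, 2)))) ≈ -1901.8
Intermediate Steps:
Function('m')(B, A) = Add(4, Mul(-1, Pow(Add(Pow(A, 2), Pow(B, 2)), Rational(1, 2)))) (Function('m')(B, A) = Add(4, Mul(-1, Pow(Add(Pow(B, 2), Pow(A, 2)), Rational(1, 2)))) = Add(4, Mul(-1, Pow(Add(Pow(A, 2), Pow(B, 2)), Rational(1, 2)))))
Function('P')(f, F) = Mul(f, Add(F, f)) (Function('P')(f, F) = Mul(Add(F, f), f) = Mul(f, Add(F, f)))
Add(Add(Function('m')(-17, 22), D), Function('P')(6, -14)) = Add(Add(Add(4, Mul(-1, Pow(Add(Pow(22, 2), Pow(-17, 2)), Rational(1, 2)))), -1830), Mul(6, Add(-14, 6))) = Add(Add(Add(4, Mul(-1, Pow(Add(484, 289), Rational(1, 2)))), -1830), Mul(6, -8)) = Add(Add(Add(4, Mul(-1, Pow(773, Rational(1, 2)))), -1830), -48) = Add(Add(-1826, Mul(-1, Pow(773, Rational(1, 2)))), -48) = Add(-1874, Mul(-1, Pow(773, Rational(1, 2))))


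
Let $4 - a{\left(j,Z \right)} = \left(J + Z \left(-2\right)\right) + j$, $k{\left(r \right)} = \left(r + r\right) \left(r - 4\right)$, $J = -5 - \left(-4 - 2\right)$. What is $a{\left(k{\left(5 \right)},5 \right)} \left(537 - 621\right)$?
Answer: $-252$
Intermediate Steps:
$J = 1$ ($J = -5 - -6 = -5 + 6 = 1$)
$k{\left(r \right)} = 2 r \left(-4 + r\right)$
$a{\left(j,Z \right)} = 3 - j + 2 Z$ ($a{\left(j,Z \right)} = 4 - \left(\left(1 + Z \left(-2\right)\right) + j\right) = 4 - \left(\left(1 - 2 Z\right) + j\right) = 4 - \left(1 + j - 2 Z\right) = 3 - j + 2 Z$)
$a{\left(k{\left(5 \right)},5 \right)} \left(537 - 621\right) = \left(3 - 2 \cdot 5 \left(-4 + 5\right) + 2 \cdot 5\right) \left(537 - 621\right) = \left(3 - 2 \cdot 5 \cdot 1 + 10\right) \left(537 - 621\right) = \left(3 - 10 + 10\right) \left(-84\right) = 3 \left(-84\right) = -252$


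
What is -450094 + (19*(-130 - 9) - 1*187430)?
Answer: -640165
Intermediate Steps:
-450094 + (19*(-130 - 9) - 1*187430) = -450094 + (19*(-139) - 187430) = -450094 + (-2641 - 187430) = -450094 - 190071 = -640165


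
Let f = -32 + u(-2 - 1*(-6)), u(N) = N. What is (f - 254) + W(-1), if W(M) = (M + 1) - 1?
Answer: -283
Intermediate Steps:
W(M) = M (W(M) = (1 + M) - 1 = M)
f = -28 (f = -32 + (-2 - 1*(-6)) = -32 + (-2 + 6) = -32 + 4 = -28)
(f - 254) + W(-1) = (-28 - 254) - 1 = -282 - 1 = -283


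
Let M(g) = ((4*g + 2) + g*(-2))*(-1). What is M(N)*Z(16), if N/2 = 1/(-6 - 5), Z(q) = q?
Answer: -288/11 ≈ -26.182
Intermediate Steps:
N = -2/11 (N = 2/(-6 - 5) = 2/(-11) = 2*(-1/11) = -2/11 ≈ -0.18182)
M(g) = -2 - 2*g (M(g) = ((2 + 4*g) - 2*g)*(-1) = (2 + 2*g)*(-1) = -2 - 2*g)
M(N)*Z(16) = (-2 - 2*(-2/11))*16 = (-2 + 4/11)*16 = -18/11*16 = -288/11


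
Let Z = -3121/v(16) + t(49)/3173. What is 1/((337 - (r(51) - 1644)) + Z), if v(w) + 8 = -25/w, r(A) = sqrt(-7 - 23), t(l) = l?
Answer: 271903544161533/627392285080733513 + 235680149961*I*sqrt(30)/1254784570161467026 ≈ 0.00043339 + 1.0288e-6*I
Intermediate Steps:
r(A) = I*sqrt(30) (r(A) = sqrt(-30) = I*sqrt(30))
v(w) = -8 - 25/w
Z = 158454425/485469 (Z = -3121/(-8 - 25/16) + 49/3173 = -3121/(-153/16) + 49/3173 = -3121*(-16/153) + 49/3173 = 49936/153 + 49/3173 = 158454425/485469 ≈ 326.39)
1/((337 - (r(51) - 1644)) + Z) = 1/((337 - (I*sqrt(30) - 1644)) + 158454425/485469) = 1/((337 - (-1644 + I*sqrt(30))) + 158454425/485469) = 1/((337 + (1644 - I*sqrt(30))) + 158454425/485469) = 1/((1981 - I*sqrt(30)) + 158454425/485469) = 1/(1120168514/485469 - I*sqrt(30))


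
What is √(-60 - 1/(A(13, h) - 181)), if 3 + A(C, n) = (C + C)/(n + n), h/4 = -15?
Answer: 12*I*√50899065/11053 ≈ 7.7456*I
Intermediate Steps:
h = -60 (h = 4*(-15) = -60)
A(C, n) = -3 + C/n (A(C, n) = -3 + (C + C)/(n + n) = -3 + (2*C)/((2*n)) = -3 + (2*C)*(1/(2*n)) = -3 + C/n)
√(-60 - 1/(A(13, h) - 181)) = √(-60 - 1/((-3 + 13/(-60)) - 181)) = √(-60 - 1/((-3 + 13*(-1/60)) - 181)) = √(-60 - 1/((-3 - 13/60) - 181)) = √(-60 - 1/(-193/60 - 181)) = √(-60 - 1/(-11053/60)) = √(-60 - 1*(-60/11053)) = √(-60 + 60/11053) = √(-663120/11053) = 12*I*√50899065/11053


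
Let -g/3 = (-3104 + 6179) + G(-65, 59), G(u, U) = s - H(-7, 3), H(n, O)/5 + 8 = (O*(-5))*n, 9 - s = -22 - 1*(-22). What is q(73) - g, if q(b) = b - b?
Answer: 7797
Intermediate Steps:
s = 9 (s = 9 - (-22 - 1*(-22)) = 9 - (-22 + 22) = 9 - 1*0 = 9 + 0 = 9)
q(b) = 0
H(n, O) = -40 - 25*O*n (H(n, O) = -40 + 5*((O*(-5))*n) = -40 + 5*((-5*O)*n) = -40 + 5*(-5*O*n) = -40 - 25*O*n)
G(u, U) = -476 (G(u, U) = 9 - (-40 - 25*3*(-7)) = 9 - (-40 + 525) = 9 - 1*485 = 9 - 485 = -476)
g = -7797 (g = -3*((-3104 + 6179) - 476) = -3*(3075 - 476) = -3*2599 = -7797)
q(73) - g = 0 - 1*(-7797) = 0 + 7797 = 7797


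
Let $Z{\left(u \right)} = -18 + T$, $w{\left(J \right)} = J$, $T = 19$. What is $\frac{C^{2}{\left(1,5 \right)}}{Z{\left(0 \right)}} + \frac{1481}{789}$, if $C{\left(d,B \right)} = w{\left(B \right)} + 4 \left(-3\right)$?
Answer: $\frac{40142}{789} \approx 50.877$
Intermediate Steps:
$Z{\left(u \right)} = 1$ ($Z{\left(u \right)} = -18 + 19 = 1$)
$C{\left(d,B \right)} = -12 + B$ ($C{\left(d,B \right)} = B + 4 \left(-3\right) = B - 12 = -12 + B$)
$\frac{C^{2}{\left(1,5 \right)}}{Z{\left(0 \right)}} + \frac{1481}{789} = \frac{\left(-12 + 5\right)^{2}}{1} + \frac{1481}{789} = \left(-7\right)^{2} \cdot 1 + 1481 \cdot \frac{1}{789} = 49 \cdot 1 + \frac{1481}{789} = 49 + \frac{1481}{789} = \frac{40142}{789}$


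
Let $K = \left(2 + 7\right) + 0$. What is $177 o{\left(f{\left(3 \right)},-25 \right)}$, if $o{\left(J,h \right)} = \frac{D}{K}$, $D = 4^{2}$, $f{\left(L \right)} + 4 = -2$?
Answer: $\frac{944}{3} \approx 314.67$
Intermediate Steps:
$f{\left(L \right)} = -6$ ($f{\left(L \right)} = -4 - 2 = -6$)
$D = 16$
$K = 9$ ($K = 9 + 0 = 9$)
$o{\left(J,h \right)} = \frac{16}{9}$
$177 o{\left(f{\left(3 \right)},-25 \right)} = 177 \cdot \frac{16}{9} = \frac{944}{3}$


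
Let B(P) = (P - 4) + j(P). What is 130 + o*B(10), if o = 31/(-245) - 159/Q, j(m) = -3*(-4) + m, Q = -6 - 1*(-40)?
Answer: -2668/595 ≈ -4.4840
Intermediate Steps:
Q = 34 (Q = -6 + 40 = 34)
j(m) = 12 + m
o = -40009/8330 (o = 31/(-245) - 159/34 = 31*(-1/245) - 159*1/34 = -31/245 - 159/34 = -40009/8330 ≈ -4.8030)
B(P) = 8 + 2*P (B(P) = (P - 4) + (12 + P) = (-4 + P) + (12 + P) = 8 + 2*P)
130 + o*B(10) = 130 - 40009*(8 + 2*10)/8330 = 130 - 40009*(8 + 20)/8330 = 130 - 40009/8330*28 = 130 - 80018/595 = -2668/595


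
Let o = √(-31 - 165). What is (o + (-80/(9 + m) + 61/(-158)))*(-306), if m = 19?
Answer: 548811/553 - 4284*I ≈ 992.42 - 4284.0*I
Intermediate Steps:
o = 14*I (o = √(-196) = 14*I ≈ 14.0*I)
(o + (-80/(9 + m) + 61/(-158)))*(-306) = (14*I + (-80/(9 + 19) + 61/(-158)))*(-306) = (14*I + (-80/28 + 61*(-1/158)))*(-306) = (14*I + (-80*1/28 - 61/158))*(-306) = (14*I + (-20/7 - 61/158))*(-306) = (14*I - 3587/1106)*(-306) = (-3587/1106 + 14*I)*(-306) = 548811/553 - 4284*I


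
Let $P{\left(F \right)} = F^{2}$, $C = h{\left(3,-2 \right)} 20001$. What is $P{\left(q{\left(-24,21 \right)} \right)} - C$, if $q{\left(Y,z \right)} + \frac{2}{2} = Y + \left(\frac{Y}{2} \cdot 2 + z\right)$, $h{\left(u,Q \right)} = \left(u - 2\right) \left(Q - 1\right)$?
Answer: $60787$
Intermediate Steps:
$h{\left(u,Q \right)} = \left(-1 + Q\right) \left(-2 + u\right)$ ($h{\left(u,Q \right)} = \left(-2 + u\right) \left(-1 + Q\right) = \left(-1 + Q\right) \left(-2 + u\right)$)
$C = -60003$ ($C = \left(2 - 3 - -4 - 6\right) 20001 = \left(2 - 3 + 4 - 6\right) 20001 = \left(-3\right) 20001 = -60003$)
$q{\left(Y,z \right)} = -1 + z + 2 Y$ ($q{\left(Y,z \right)} = -1 + \left(Y + \left(\frac{Y}{2} \cdot 2 + z\right)\right) = -1 + \left(Y + \left(Y + z\right)\right) = -1 + \left(z + 2 Y\right) = -1 + z + 2 Y$)
$P{\left(q{\left(-24,21 \right)} \right)} - C = \left(-1 + 21 + 2 \left(-24\right)\right)^{2} - -60003 = \left(-1 + 21 - 48\right)^{2} + 60003 = \left(-28\right)^{2} + 60003 = 784 + 60003 = 60787$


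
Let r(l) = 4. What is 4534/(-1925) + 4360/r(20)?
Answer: 2093716/1925 ≈ 1087.6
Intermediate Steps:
4534/(-1925) + 4360/r(20) = 4534/(-1925) + 4360/4 = 4534*(-1/1925) + 4360*(¼) = -4534/1925 + 1090 = 2093716/1925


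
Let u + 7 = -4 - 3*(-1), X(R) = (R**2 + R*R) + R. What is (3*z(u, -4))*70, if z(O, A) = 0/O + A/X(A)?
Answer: -30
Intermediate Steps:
X(R) = R + 2*R**2 (X(R) = (R**2 + R**2) + R = 2*R**2 + R = R + 2*R**2)
u = -8 (u = -7 + (-4 - 3*(-1)) = -7 + (-4 + 3) = -7 - 1 = -8)
z(O, A) = 1/(1 + 2*A) (z(O, A) = 0/O + A/((A*(1 + 2*A))) = 0 + A*(1/(A*(1 + 2*A))) = 0 + 1/(1 + 2*A) = 1/(1 + 2*A))
(3*z(u, -4))*70 = (3/(1 + 2*(-4)))*70 = (3/(1 - 8))*70 = (3/(-7))*70 = (3*(-1/7))*70 = -3/7*70 = -30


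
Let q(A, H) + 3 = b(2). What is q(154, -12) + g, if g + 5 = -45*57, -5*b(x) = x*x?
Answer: -12869/5 ≈ -2573.8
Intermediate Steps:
b(x) = -x²/5 (b(x) = -x*x/5 = -x²/5)
q(A, H) = -19/5 (q(A, H) = -3 - ⅕*2² = -3 - ⅕*4 = -3 - ⅘ = -19/5)
g = -2570 (g = -5 - 45*57 = -5 - 2565 = -2570)
q(154, -12) + g = -19/5 - 2570 = -12869/5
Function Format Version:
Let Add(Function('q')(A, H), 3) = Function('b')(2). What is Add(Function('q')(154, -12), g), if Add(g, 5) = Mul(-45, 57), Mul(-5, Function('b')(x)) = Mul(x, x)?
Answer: Rational(-12869, 5) ≈ -2573.8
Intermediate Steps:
Function('b')(x) = Mul(Rational(-1, 5), Pow(x, 2)) (Function('b')(x) = Mul(Rational(-1, 5), Mul(x, x)) = Mul(Rational(-1, 5), Pow(x, 2)))
Function('q')(A, H) = Rational(-19, 5) (Function('q')(A, H) = Add(-3, Mul(Rational(-1, 5), Pow(2, 2))) = Add(-3, Mul(Rational(-1, 5), 4)) = Add(-3, Rational(-4, 5)) = Rational(-19, 5))
g = -2570 (g = Add(-5, Mul(-45, 57)) = Add(-5, -2565) = -2570)
Add(Function('q')(154, -12), g) = Add(Rational(-19, 5), -2570) = Rational(-12869, 5)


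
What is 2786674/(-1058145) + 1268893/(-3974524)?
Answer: -1128943225151/382329336180 ≈ -2.9528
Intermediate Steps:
2786674/(-1058145) + 1268893/(-3974524) = 2786674*(-1/1058145) + 1268893*(-1/3974524) = -253334/96195 - 1268893/3974524 = -1128943225151/382329336180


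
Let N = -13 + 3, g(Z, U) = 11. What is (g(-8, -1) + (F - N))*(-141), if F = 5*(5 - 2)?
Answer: -5076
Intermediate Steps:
F = 15 (F = 5*3 = 15)
N = -10
(g(-8, -1) + (F - N))*(-141) = (11 + (15 - 1*(-10)))*(-141) = (11 + (15 + 10))*(-141) = (11 + 25)*(-141) = 36*(-141) = -5076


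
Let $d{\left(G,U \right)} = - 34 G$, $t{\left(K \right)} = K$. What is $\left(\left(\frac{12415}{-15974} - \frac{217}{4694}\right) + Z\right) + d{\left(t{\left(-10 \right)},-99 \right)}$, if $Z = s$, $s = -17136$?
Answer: $- \frac{314864668836}{18745489} \approx -16797.0$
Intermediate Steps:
$Z = -17136$
$\left(\left(\frac{12415}{-15974} - \frac{217}{4694}\right) + Z\right) + d{\left(t{\left(-10 \right)},-99 \right)} = \left(\left(\frac{12415}{-15974} - \frac{217}{4694}\right) - 17136\right) - -340 = \left(\left(12415 \left(- \frac{1}{15974}\right) - \frac{217}{4694}\right) - 17136\right) + 340 = \left(\left(- \frac{12415}{15974} - \frac{217}{4694}\right) - 17136\right) + 340 = \left(- \frac{15435592}{18745489} - 17136\right) + 340 = - \frac{321238135096}{18745489} + 340 = - \frac{314864668836}{18745489}$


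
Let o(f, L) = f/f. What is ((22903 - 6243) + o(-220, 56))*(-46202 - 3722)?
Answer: -831783764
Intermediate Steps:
o(f, L) = 1
((22903 - 6243) + o(-220, 56))*(-46202 - 3722) = ((22903 - 6243) + 1)*(-46202 - 3722) = (16660 + 1)*(-49924) = 16661*(-49924) = -831783764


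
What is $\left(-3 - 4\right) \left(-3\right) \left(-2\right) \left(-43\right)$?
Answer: $1806$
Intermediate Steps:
$\left(-3 - 4\right) \left(-3\right) \left(-2\right) \left(-43\right) = \left(-7\right) \left(-3\right) \left(-2\right) \left(-43\right) = 21 \left(-2\right) \left(-43\right) = \left(-42\right) \left(-43\right) = 1806$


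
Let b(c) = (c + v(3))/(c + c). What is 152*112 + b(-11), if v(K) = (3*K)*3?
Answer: 187256/11 ≈ 17023.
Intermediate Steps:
v(K) = 9*K
b(c) = (27 + c)/(2*c) (b(c) = (c + 9*3)/(c + c) = (c + 27)/((2*c)) = (27 + c)*(1/(2*c)) = (27 + c)/(2*c))
152*112 + b(-11) = 152*112 + (½)*(27 - 11)/(-11) = 17024 + (½)*(-1/11)*16 = 17024 - 8/11 = 187256/11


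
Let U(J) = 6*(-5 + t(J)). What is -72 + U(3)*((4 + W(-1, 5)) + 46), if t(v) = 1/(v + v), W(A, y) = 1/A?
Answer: -1493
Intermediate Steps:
t(v) = 1/(2*v)
U(J) = -30 + 3/J (U(J) = 6*(-5 + 1/(2*J)) = -30 + 3/J)
-72 + U(3)*((4 + W(-1, 5)) + 46) = -72 + (-30 + 3/3)*((4 + 1/(-1)) + 46) = -72 + (-30 + 3*(⅓))*((4 - 1) + 46) = -72 + (-30 + 1)*(3 + 46) = -72 - 29*49 = -72 - 1421 = -1493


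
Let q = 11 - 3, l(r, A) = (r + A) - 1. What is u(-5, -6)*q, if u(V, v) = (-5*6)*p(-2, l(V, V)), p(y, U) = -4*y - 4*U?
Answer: -12480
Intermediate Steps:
l(r, A) = -1 + A + r (l(r, A) = (A + r) - 1 = -1 + A + r)
p(y, U) = -4*U - 4*y
q = 8
u(V, v) = -360 + 240*V (u(V, v) = (-5*6)*(-4*(-1 + V + V) - 4*(-2)) = -30*(-4*(-1 + 2*V) + 8) = -30*((4 - 8*V) + 8) = -30*(12 - 8*V) = -360 + 240*V)
u(-5, -6)*q = (-360 + 240*(-5))*8 = (-360 - 1200)*8 = -1560*8 = -12480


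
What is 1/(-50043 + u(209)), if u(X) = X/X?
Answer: -1/50042 ≈ -1.9983e-5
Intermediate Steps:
u(X) = 1
1/(-50043 + u(209)) = 1/(-50043 + 1) = 1/(-50042) = -1/50042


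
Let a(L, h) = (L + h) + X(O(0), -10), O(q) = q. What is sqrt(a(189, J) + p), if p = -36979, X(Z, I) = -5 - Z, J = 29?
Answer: I*sqrt(36766) ≈ 191.74*I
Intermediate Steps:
a(L, h) = -5 + L + h (a(L, h) = (L + h) + (-5 - 1*0) = (L + h) + (-5 + 0) = (L + h) - 5 = -5 + L + h)
sqrt(a(189, J) + p) = sqrt((-5 + 189 + 29) - 36979) = sqrt(213 - 36979) = sqrt(-36766) = I*sqrt(36766)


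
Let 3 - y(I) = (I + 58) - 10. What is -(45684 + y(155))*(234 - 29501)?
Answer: 1331180228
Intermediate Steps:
y(I) = -45 - I (y(I) = 3 - ((I + 58) - 10) = 3 - ((58 + I) - 10) = 3 - (48 + I) = 3 + (-48 - I) = -45 - I)
-(45684 + y(155))*(234 - 29501) = -(45684 + (-45 - 1*155))*(234 - 29501) = -(45684 + (-45 - 155))*(-29267) = -(45684 - 200)*(-29267) = -45484*(-29267) = -1*(-1331180228) = 1331180228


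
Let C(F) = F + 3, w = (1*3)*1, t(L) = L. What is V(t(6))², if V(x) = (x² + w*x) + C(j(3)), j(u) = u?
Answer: 3600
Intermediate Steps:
w = 3 (w = 3*1 = 3)
C(F) = 3 + F
V(x) = 6 + x² + 3*x (V(x) = (x² + 3*x) + (3 + 3) = (x² + 3*x) + 6 = 6 + x² + 3*x)
V(t(6))² = (6 + 6² + 3*6)² = (6 + 36 + 18)² = 60² = 3600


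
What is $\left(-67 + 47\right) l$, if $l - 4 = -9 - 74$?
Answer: $1580$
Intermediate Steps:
$l = -79$ ($l = 4 - 83 = -79$)
$\left(-67 + 47\right) l = \left(-67 + 47\right) \left(-79\right) = \left(-20\right) \left(-79\right) = 1580$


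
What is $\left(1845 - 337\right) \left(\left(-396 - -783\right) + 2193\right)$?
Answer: $3890640$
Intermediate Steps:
$\left(1845 - 337\right) \left(\left(-396 - -783\right) + 2193\right) = 1508 \left(\left(-396 + 783\right) + 2193\right) = 1508 \left(387 + 2193\right) = 1508 \cdot 2580 = 3890640$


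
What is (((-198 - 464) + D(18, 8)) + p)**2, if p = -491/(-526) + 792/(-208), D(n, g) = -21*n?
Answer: 12713410654569/11689561 ≈ 1.0876e+6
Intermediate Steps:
p = -9827/3419 (p = -491*(-1/526) + 792*(-1/208) = 491/526 - 99/26 = -9827/3419 ≈ -2.8742)
(((-198 - 464) + D(18, 8)) + p)**2 = (((-198 - 464) - 21*18) - 9827/3419)**2 = ((-662 - 378) - 9827/3419)**2 = (-1040 - 9827/3419)**2 = (-3565587/3419)**2 = 12713410654569/11689561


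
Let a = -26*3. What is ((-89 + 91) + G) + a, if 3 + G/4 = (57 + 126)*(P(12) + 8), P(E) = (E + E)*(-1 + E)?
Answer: 199016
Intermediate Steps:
P(E) = 2*E*(-1 + E) (P(E) = (2*E)*(-1 + E) = 2*E*(-1 + E))
a = -78
G = 199092 (G = -12 + 4*((57 + 126)*(2*12*(-1 + 12) + 8)) = -12 + 4*(183*(2*12*11 + 8)) = -12 + 4*(183*(264 + 8)) = -12 + 4*(183*272) = -12 + 4*49776 = -12 + 199104 = 199092)
((-89 + 91) + G) + a = ((-89 + 91) + 199092) - 78 = (2 + 199092) - 78 = 199094 - 78 = 199016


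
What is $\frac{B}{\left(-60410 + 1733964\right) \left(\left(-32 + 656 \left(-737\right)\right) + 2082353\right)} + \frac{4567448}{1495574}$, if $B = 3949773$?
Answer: $\frac{6110700602056706855}{2000898647321127302} \approx 3.054$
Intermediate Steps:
$\frac{B}{\left(-60410 + 1733964\right) \left(\left(-32 + 656 \left(-737\right)\right) + 2082353\right)} + \frac{4567448}{1495574} = \frac{3949773}{\left(-60410 + 1733964\right) \left(\left(-32 + 656 \left(-737\right)\right) + 2082353\right)} + \frac{4567448}{1495574} = \frac{3949773}{1673554 \left(\left(-32 - 483472\right) + 2082353\right)} + 4567448 \cdot \frac{1}{1495574} = \frac{3949773}{1673554 \left(-483504 + 2082353\right)} + \frac{2283724}{747787} = \frac{3949773}{1673554 \cdot 1598849} + \frac{2283724}{747787} = \frac{3949773}{2675760139346} + \frac{2283724}{747787} = \frac{6110700602056706855}{2000898647321127302}$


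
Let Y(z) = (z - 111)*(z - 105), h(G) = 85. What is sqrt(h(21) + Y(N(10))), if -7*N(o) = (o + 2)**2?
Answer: 2*sqrt(203431)/7 ≈ 128.87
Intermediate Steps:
N(o) = -(2 + o)**2/7 (N(o) = -(o + 2)**2/7 = -(2 + o)**2/7)
Y(z) = (-111 + z)*(-105 + z)
sqrt(h(21) + Y(N(10))) = sqrt(85 + (11655 + (-(2 + 10)**2/7)**2 - (-216)*(2 + 10)**2/7)) = sqrt(85 + (11655 + (-1/7*12**2)**2 - (-216)*12**2/7)) = sqrt(85 + (11655 + (-1/7*144)**2 - (-216)*144/7)) = sqrt(85 + (11655 + (-144/7)**2 - 216*(-144/7))) = sqrt(85 + (11655 + 20736/49 + 31104/7)) = sqrt(85 + 809559/49) = sqrt(813724/49) = 2*sqrt(203431)/7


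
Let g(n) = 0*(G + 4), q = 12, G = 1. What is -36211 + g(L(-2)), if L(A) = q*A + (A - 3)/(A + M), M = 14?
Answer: -36211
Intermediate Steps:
L(A) = 12*A + (-3 + A)/(14 + A) (L(A) = 12*A + (A - 3)/(A + 14) = 12*A + (-3 + A)/(14 + A))
g(n) = 0 (g(n) = 0*(1 + 4) = 0*5 = 0)
-36211 + g(L(-2)) = -36211 + 0 = -36211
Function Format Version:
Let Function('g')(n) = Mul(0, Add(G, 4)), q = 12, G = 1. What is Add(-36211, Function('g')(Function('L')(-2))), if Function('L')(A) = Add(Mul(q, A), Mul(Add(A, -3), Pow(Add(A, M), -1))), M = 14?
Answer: -36211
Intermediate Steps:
Function('L')(A) = Add(Mul(12, A), Mul(Pow(Add(14, A), -1), Add(-3, A))) (Function('L')(A) = Add(Mul(12, A), Mul(Add(A, -3), Pow(Add(A, 14), -1))) = Add(Mul(12, A), Mul(Add(-3, A), Pow(Add(14, A), -1))) = Add(Mul(12, A), Mul(Pow(Add(14, A), -1), Add(-3, A))))
Function('g')(n) = 0 (Function('g')(n) = Mul(0, Add(1, 4)) = Mul(0, 5) = 0)
Add(-36211, Function('g')(Function('L')(-2))) = Add(-36211, 0) = -36211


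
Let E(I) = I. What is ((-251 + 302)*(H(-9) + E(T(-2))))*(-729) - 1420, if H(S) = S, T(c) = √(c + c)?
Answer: 333191 - 74358*I ≈ 3.3319e+5 - 74358.0*I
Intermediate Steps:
T(c) = √2*√c (T(c) = √(2*c) = √2*√c)
((-251 + 302)*(H(-9) + E(T(-2))))*(-729) - 1420 = ((-251 + 302)*(-9 + √2*√(-2)))*(-729) - 1420 = (51*(-9 + √2*(I*√2)))*(-729) - 1420 = (51*(-9 + 2*I))*(-729) - 1420 = (-459 + 102*I)*(-729) - 1420 = (334611 - 74358*I) - 1420 = 333191 - 74358*I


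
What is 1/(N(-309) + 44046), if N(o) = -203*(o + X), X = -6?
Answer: 1/107991 ≈ 9.2600e-6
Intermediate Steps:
N(o) = 1218 - 203*o (N(o) = -203*(o - 6) = -203*(-6 + o) = 1218 - 203*o)
1/(N(-309) + 44046) = 1/((1218 - 203*(-309)) + 44046) = 1/((1218 + 62727) + 44046) = 1/(63945 + 44046) = 1/107991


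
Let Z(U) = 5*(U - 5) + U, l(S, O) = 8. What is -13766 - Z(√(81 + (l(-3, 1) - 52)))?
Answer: -13741 - 6*√37 ≈ -13778.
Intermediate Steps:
Z(U) = -25 + 6*U (Z(U) = 5*(-5 + U) + U = (-25 + 5*U) + U = -25 + 6*U)
-13766 - Z(√(81 + (l(-3, 1) - 52))) = -13766 - (-25 + 6*√(81 + (8 - 52))) = -13766 - (-25 + 6*√(81 - 44)) = -13766 - (-25 + 6*√37) = -13766 + (25 - 6*√37) = -13741 - 6*√37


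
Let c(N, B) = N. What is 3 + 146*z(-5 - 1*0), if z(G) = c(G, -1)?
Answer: -727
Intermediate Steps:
z(G) = G
3 + 146*z(-5 - 1*0) = 3 + 146*(-5 - 1*0) = 3 + 146*(-5 + 0) = 3 + 146*(-5) = 3 - 730 = -727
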